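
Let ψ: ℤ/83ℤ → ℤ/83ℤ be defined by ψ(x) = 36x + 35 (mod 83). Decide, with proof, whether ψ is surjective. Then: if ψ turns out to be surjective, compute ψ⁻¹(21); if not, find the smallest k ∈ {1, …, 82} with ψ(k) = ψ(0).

Recall: surjectivity means every element of the codomain has a preimage under ψ.
Since gcd(36, 83) = 1, 36 is invertible modulo 83. Euclid's algorithm: 83 = 2·36 + 11, 36 = 3·11 + 3, 11 = 3·3 + 2, 3 = 1·2 + 1; back-substituting gives 1 = 30·36 − 13·83, so 36⁻¹ ≡ 30 (mod 83).
Then y ↦ 30(y − 35) is a two-sided inverse to ψ, so every y ∈ ℤ/83ℤ has a preimage.
Thus ψ is surjective.
Since ψ is surjective, we find ψ⁻¹(21): we need 36x ≡ 21 − 35 ≡ 69 (mod 83). Using 36⁻¹ = 30: x ≡ 30·69 = 2070 = 24·83 + 78, so x = 78.
Check: ψ(78) = 36·78 + 35 = 2843 = 34·83 + 21 ≡ 21 (mod 83).

78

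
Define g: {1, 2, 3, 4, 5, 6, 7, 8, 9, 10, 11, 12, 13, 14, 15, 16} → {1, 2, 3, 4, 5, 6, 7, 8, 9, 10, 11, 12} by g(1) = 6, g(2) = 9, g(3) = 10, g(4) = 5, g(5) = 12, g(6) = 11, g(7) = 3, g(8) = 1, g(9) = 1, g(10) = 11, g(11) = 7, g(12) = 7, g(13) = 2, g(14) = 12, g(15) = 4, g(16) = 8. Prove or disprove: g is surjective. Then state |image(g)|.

Every element of the codomain has a preimage: 1 = g(8), 2 = g(13), 3 = g(7), 4 = g(15), 5 = g(4), 6 = g(1), 7 = g(11), 8 = g(16), 9 = g(2), 10 = g(3), 11 = g(6), 12 = g(5).
So g is surjective.
The image of g is {1, 2, 3, 4, 5, 6, 7, 8, 9, 10, 11, 12}, which has 12 elements.

12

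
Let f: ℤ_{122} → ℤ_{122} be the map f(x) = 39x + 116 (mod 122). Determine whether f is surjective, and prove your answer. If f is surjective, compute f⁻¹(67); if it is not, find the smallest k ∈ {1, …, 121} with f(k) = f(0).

5

Since gcd(39, 122) = 1, 39 is invertible modulo 122. Euclid's algorithm: 122 = 3·39 + 5, 39 = 7·5 + 4, 5 = 1·4 + 1; back-substituting gives 1 = 97·39 − 31·122, so 39⁻¹ ≡ 97 (mod 122).
Then y ↦ 97(y − 116) is a two-sided inverse to f, so every y ∈ ℤ_{122} has a preimage.
So f is surjective.
Since f is surjective, we compute f⁻¹(67): solve 39x + 116 ≡ 67 (mod 122), i.e. 39x ≡ 73 (mod 122).
Multiplying by 39⁻¹ = 97 gives x ≡ 97·73 = 7081 = 58·122 + 5 ≡ 5 (mod 122).
Check: f(5) = 39·5 + 116 = 311 = 2·122 + 67 ≡ 67 (mod 122).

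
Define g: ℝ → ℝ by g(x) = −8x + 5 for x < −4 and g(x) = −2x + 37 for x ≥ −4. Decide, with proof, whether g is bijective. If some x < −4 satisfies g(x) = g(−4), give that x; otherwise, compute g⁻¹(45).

Both pieces are strictly decreasing (slopes −8 and −2), so each is injective on its own interval.
The left piece maps (−∞, −4) onto (37, ∞); the right piece maps [−4, ∞) onto (−∞, 45].
These images overlap. In particular g(−4) = 45 (right piece), and solving −8x + 5 = 45 on the left piece gives x = −5 < −4.
So g(−5) = g(−4) with −5 ≠ −4, and g is not injective, hence not bijective. This x = −5 is the requested value below −4.

-5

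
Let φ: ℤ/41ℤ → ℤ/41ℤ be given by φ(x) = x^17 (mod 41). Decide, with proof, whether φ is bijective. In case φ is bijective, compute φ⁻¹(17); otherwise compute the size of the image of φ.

19

Since 41 is prime, the nonzero elements of ℤ/41ℤ form a cyclic group of order 40.
As gcd(17, 40) = 1, raising to the 17th power is a bijection on this group: if s^17 ≡ t^17 then (st^{−1})^17 = 1, and the only element of order dividing gcd(17, 40) = 1 is 1, so s = t.
With φ(0) = 0 this makes φ injective on all of ℤ/41ℤ, hence bijective (finite equal-size domain and codomain). In particular φ is bijective.
Since φ is bijective, we find the preimage of 17. The inverse of x ↦ x^17 on (ℤ/41ℤ)^× is x ↦ x^33, because 17·33 = 561 = 14·40 + 1 ≡ 1 (mod 40) and x^{40} = 1 for x ≠ 0 (Fermat). So φ⁻¹(17) = 17^33 mod 41.
Repeated squaring mod 41: 17^1 ≡ 17, 17^2 ≡ 17² = 289 ≡ 2, 17^4 ≡ 2² = 4, 17^8 ≡ 4² = 16, 17^16 ≡ 16² = 256 ≡ 10, 17^32 ≡ 10² = 100 ≡ 18. Since 33 = 32 + 1, 17^33 ≡ 18·17: 18·17 = 306 ≡ 19. So 17^33 ≡ 19 (mod 41).
Hence φ⁻¹(17) = 19.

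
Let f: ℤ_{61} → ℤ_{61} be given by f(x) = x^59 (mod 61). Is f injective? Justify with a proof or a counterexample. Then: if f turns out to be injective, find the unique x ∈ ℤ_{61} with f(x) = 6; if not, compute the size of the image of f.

51

Since 61 is prime, the nonzero elements of ℤ_{61} form a cyclic group of order 60.
As gcd(59, 60) = 1, raising to the 59th power is a bijection on this group: if a^59 ≡ b^59 then (ab^{−1})^59 = 1, and the only element of order dividing gcd(59, 60) = 1 is 1, so a = b.
With f(0) = 0 this makes f injective on all of ℤ_{61}, hence bijective (finite equal-size domain and codomain). In particular f is injective.
Since f is injective, we find the preimage of 6. The inverse of x ↦ x^59 on (ℤ_{61})^× is x ↦ x^59, because 59·59 = 3481 = 58·60 + 1 ≡ 1 (mod 60) and x^{60} = 1 for x ≠ 0 (Fermat). So f⁻¹(6) = 6^59 mod 61.
Repeated squaring mod 61: 6^1 ≡ 6, 6^2 ≡ 6² = 36, 6^4 ≡ 36² = 1296 ≡ 15, 6^8 ≡ 15² = 225 ≡ 42, 6^16 ≡ 42² = 1764 ≡ 56, 6^32 ≡ 56² = 3136 ≡ 25. Since 59 = 32 + 16 + 8 + 2 + 1, 6^59 ≡ 25·56·42·36·6: 25·56 = 1400 ≡ 58, then 58·42 = 2436 ≡ 57, then 57·36 = 2052 ≡ 39, then 39·6 = 234 ≡ 51. So 6^59 ≡ 51 (mod 61).
Hence f⁻¹(6) = 51.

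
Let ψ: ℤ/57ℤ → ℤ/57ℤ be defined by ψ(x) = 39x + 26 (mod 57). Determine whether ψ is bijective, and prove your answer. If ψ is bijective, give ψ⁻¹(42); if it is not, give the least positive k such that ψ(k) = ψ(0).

19

We have gcd(39, 57) = 3 > 1. Taking s = 0 and t = 19: ψ(0) = 26 and ψ(19) = 39·19 + 26 = 767 ≡ 26 (mod 57).
So ψ(0) = ψ(19) while 0 ≠ 19, so ψ is not injective, hence not bijective.
Since ψ is not bijective, we find the least positive k with ψ(k) = ψ(0): this means 39k ≡ 0 (mod 57), i.e. 57 ∣ 39k. Since gcd(39, 57) = 3, dividing through by 3 this holds exactly when 19 ∣ 13k, and as gcd(13, 19) = 1, exactly when 19 ∣ k.
The smallest positive such k is 19.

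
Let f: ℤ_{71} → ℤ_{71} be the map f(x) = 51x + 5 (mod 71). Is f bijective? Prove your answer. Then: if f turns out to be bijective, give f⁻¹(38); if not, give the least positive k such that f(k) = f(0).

9

If f(a) = f(b), then 51a ≡ 51b (mod 71). Because gcd(51, 71) = 1, we may cancel 51 to get a ≡ b (mod 71).
We now compute 51⁻¹ mod 71 explicitly. Euclid's algorithm: 71 = 1·51 + 20, 51 = 2·20 + 11, 20 = 1·11 + 9, 11 = 1·9 + 2, 9 = 4·2 + 1; back-substituting gives 1 = 39·51 − 28·71, so 51⁻¹ ≡ 39 (mod 71).
Then y ↦ 39(y − 5) is a two-sided inverse to f, so every y ∈ ℤ_{71} has a preimage.
So f is bijective.
Since f is bijective, we compute f⁻¹(38): solve 51x + 5 ≡ 38 (mod 71), i.e. 51x ≡ 33 (mod 71).
Multiplying by 51⁻¹ = 39 gives x ≡ 39·33 = 1287 = 18·71 + 9 ≡ 9 (mod 71).
Check: f(9) = 51·9 + 5 = 464 = 6·71 + 38 ≡ 38 (mod 71).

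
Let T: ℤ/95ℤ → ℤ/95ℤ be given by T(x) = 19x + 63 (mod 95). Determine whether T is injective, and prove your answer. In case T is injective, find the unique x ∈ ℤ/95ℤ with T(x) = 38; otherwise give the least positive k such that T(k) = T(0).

Recall that injectivity means: for all x_1, x_2 in the domain, T(x_1) = T(x_2) implies x_1 = x_2.
We have gcd(19, 95) = 19 > 1. Taking x_1 = 0 and x_2 = 5: T(0) = 63 and T(5) = 19·5 + 63 = 158 ≡ 63 (mod 95).
So T(0) = T(5) while 0 ≠ 5, therefore T is not injective.
Since T is not injective, we find the least positive k with T(k) = T(0): this means 19k ≡ 0 (mod 95), i.e. 95 ∣ 19k. Since gcd(19, 95) = 19, dividing through by 19 this holds exactly when 5 ∣ k.
The smallest positive such k is 5.

5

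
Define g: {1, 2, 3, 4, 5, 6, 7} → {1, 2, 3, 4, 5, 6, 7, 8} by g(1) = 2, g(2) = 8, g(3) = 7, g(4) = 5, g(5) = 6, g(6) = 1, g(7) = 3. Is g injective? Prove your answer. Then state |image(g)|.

7

The values g(1), …, g(7) are 2, 8, 7, 5, 6, 1, 3 — all distinct.
So g(s) = g(t) only when s = t, and g is injective.
The image of g is {1, 2, 3, 5, 6, 7, 8}, which has 7 elements.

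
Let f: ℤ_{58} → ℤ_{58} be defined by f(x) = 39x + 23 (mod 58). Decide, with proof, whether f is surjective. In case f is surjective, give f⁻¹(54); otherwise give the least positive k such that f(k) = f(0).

Recall: f is surjective if every y in the codomain equals f(x) for some x in the domain.
Since gcd(39, 58) = 1, 39 is invertible modulo 58. Euclid's algorithm: 58 = 1·39 + 19, 39 = 2·19 + 1; back-substituting gives 1 = 3·39 − 2·58, so 39⁻¹ ≡ 3 (mod 58).
For any y ∈ ℤ_{58}, x = 3(y − 23) mod 58 satisfies f(x) = 39·3(y − 23) + 23 ≡ y (since 39·3 ≡ 1 mod 58). So every y has a preimage.
So f is surjective.
Since f is surjective, we find f⁻¹(54): we need 39x ≡ 54 − 23 ≡ 31 (mod 58). Using 39⁻¹ = 3: x ≡ 3·31 = 93 = 1·58 + 35, so x = 35.
Check: f(35) = 39·35 + 23 = 1388 = 23·58 + 54 ≡ 54 (mod 58).

35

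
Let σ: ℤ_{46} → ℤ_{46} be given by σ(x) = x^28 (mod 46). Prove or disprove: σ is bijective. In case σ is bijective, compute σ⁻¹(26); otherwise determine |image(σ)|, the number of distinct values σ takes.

24

σ(22): Repeated squaring mod 46: 22^1 ≡ 22, 22^2 ≡ 22² = 484 ≡ 24, 22^4 ≡ 24² = 576 ≡ 24, 22^8 ≡ 24² = 576 ≡ 24, 22^16 ≡ 24² = 576 ≡ 24. Since 28 = 16 + 8 + 4, 22^28 ≡ 24·24·24: 24·24 = 576 ≡ 24, then 24·24 = 576 ≡ 24. So 22^28 ≡ 24 (mod 46).
σ(24): Repeated squaring mod 46: 24^1 ≡ 24, 24^2 ≡ 24² = 576 ≡ 24, 24^4 ≡ 24² = 576 ≡ 24, 24^8 ≡ 24² = 576 ≡ 24, 24^16 ≡ 24² = 576 ≡ 24. Since 28 = 16 + 8 + 4, 24^28 ≡ 24·24·24: 24·24 = 576 ≡ 24, then 24·24 = 576 ≡ 24. So 24^28 ≡ 24 (mod 46).
So σ(22) = σ(24) = 24 while 22 ≠ 24, so σ is not injective, hence not bijective.
Since σ is not bijective, we determine |image(σ)|. Computing x^28 mod 46 for each x (by repeated squaring, reducing mod 46 at every step), the values σ(0), σ(1), …, σ(45) are: 0, 1, 18, 39, 2, 31, 12, 27, 36, 3, 6, 9, 32, 29, 26, 13, 4, 35, 8, 25, 16, 41, 24, 23, 24, 41, 16, 25, 8, 35, 4, 13, 26, 29, 32, 9, 6, 3, 36, 27, 12, 31, 2, 39, 18, 1.
The distinct values are {0, 1, 2, 3, 4, 6, 8, 9, 12, 13, 16, 18, 23, 24, 25, 26, 27, 29, 31, 32, 35, 36, 39, 41}; there are 24 of them.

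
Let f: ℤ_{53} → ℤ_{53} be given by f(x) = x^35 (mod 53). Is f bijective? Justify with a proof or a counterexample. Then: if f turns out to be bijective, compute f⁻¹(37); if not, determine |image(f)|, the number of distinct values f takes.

Since 53 is prime, the nonzero elements of ℤ_{53} form a cyclic group of order 52.
As gcd(35, 52) = 1, raising to the 35th power is a bijection on this group: if x_1^35 ≡ x_2^35 then (x_1x_2^{−1})^35 = 1, and the only element of order dividing gcd(35, 52) = 1 is 1, so x_1 = x_2.
With f(0) = 0 this makes f injective on all of ℤ_{53}, hence bijective (finite equal-size domain and codomain). In particular f is bijective.
Since f is bijective, we find the preimage of 37. The inverse of x ↦ x^35 on (ℤ_{53})^× is x ↦ x^3, because 35·3 = 105 = 2·52 + 1 ≡ 1 (mod 52) and x^{52} = 1 for x ≠ 0 (Fermat). So f⁻¹(37) = 37^3 mod 53.
Repeated squaring mod 53: 37^1 ≡ 37, 37^2 ≡ 37² = 1369 ≡ 44. Since 3 = 2 + 1, 37^3 ≡ 44·37: 44·37 = 1628 ≡ 38. So 37^3 ≡ 38 (mod 53).
Hence f⁻¹(37) = 38.

38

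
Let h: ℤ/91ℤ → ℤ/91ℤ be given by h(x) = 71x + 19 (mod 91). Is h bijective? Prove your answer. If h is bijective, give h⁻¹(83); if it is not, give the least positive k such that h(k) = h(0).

Recall: injectivity means: for all s, t in the domain, h(s) = h(t) implies s = t.
Suppose h(s) = h(t) in ℤ/91ℤ. Then 71s + 19 ≡ 71t + 19 (mod 91), therefore 71(s − t) ≡ 0 (mod 91).
Since gcd(71, 91) = 1, 71 is invertible modulo 91, so s − t ≡ 0 (mod 91), i.e. s = t.
We now compute 71⁻¹ mod 91 explicitly. Euclid's algorithm: 91 = 1·71 + 20, 71 = 3·20 + 11, 20 = 1·11 + 9, 11 = 1·9 + 2, 9 = 4·2 + 1; back-substituting gives 1 = 50·71 − 39·91, so 71⁻¹ ≡ 50 (mod 91).
Then y ↦ 50(y − 19) is a two-sided inverse to h, so every y ∈ ℤ/91ℤ has a preimage.
Therefore h is bijective.
Since h is bijective, we find h⁻¹(83): we need 71x ≡ 83 − 19 ≡ 64 (mod 91). Using 71⁻¹ = 50: x ≡ 50·64 = 3200 = 35·91 + 15, so x = 15.
Check: h(15) = 71·15 + 19 = 1084 = 11·91 + 83 ≡ 83 (mod 91).

15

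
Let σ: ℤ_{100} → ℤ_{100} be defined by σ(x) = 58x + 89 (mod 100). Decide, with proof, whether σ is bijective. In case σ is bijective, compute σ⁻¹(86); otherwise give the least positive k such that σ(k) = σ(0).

We have gcd(58, 100) = 2 > 1. Taking x_1 = 0 and x_2 = 50: σ(0) = 89 and σ(50) = 58·50 + 89 = 2989 ≡ 89 (mod 100).
So σ(0) = σ(50) while 0 ≠ 50, therefore σ is not injective, hence not bijective.
Since σ is not bijective, we find the least positive k with σ(k) = σ(0): this means 58k ≡ 0 (mod 100), i.e. 100 ∣ 58k. Since gcd(58, 100) = 2, dividing through by 2 this holds exactly when 50 ∣ 29k, and as gcd(29, 50) = 1, exactly when 50 ∣ k.
The smallest positive such k is 50.

50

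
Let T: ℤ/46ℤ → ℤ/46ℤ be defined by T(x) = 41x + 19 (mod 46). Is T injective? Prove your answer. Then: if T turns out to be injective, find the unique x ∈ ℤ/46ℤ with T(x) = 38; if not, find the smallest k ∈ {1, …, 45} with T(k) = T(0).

Recall: T is injective when T(u) = T(v) forces u = v.
If T(u) = T(v), then 41u ≡ 41v (mod 46). Because gcd(41, 46) = 1, we may cancel 41 to get u ≡ v (mod 46).
Hence T is injective.
We now compute 41⁻¹ mod 46 explicitly. Euclid's algorithm: 46 = 1·41 + 5, 41 = 8·5 + 1; back-substituting gives 1 = 9·41 − 8·46, so 41⁻¹ ≡ 9 (mod 46).
Since T is injective, we compute T⁻¹(38): solve 41x + 19 ≡ 38 (mod 46), i.e. 41x ≡ 19 (mod 46).
Multiplying by 41⁻¹ = 9 gives x ≡ 9·19 = 171 = 3·46 + 33 ≡ 33 (mod 46).
Check: T(33) = 41·33 + 19 = 1372 = 29·46 + 38 ≡ 38 (mod 46).

33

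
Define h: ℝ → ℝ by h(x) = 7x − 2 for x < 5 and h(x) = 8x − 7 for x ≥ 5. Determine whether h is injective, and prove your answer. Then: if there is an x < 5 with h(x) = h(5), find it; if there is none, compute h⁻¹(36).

43/8

Both pieces are strictly increasing (slopes 7 and 8), so each is injective on its own interval.
The left piece maps (−∞, 5) onto (−∞, 33); the right piece maps [5, ∞) onto [33, ∞).
These images are disjoint, so no value is attained by both pieces. So h is injective.
Because the two images are disjoint, no x < 5 has h(x) = h(5), so we compute h⁻¹(36): 36 lies in [33, ∞), so solve 8x − 7 = 36: x = (36 + 7)/8 = 43/8.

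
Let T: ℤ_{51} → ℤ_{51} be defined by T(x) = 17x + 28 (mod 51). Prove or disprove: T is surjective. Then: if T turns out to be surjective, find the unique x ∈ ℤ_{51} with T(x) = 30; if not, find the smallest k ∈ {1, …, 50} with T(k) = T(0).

Since gcd(17, 51) = 17, we have 17x ≡ 0 (mod 17) for all x, so T(x) ≡ 11 (mod 17).
But 0 ≢ 11 (mod 17), so 0 ∈ ℤ_{51} has no preimage. Therefore T is not surjective.
Since T is not surjective, we find the least positive k with T(k) = T(0): this means 17k ≡ 0 (mod 51), i.e. 51 ∣ 17k. Since gcd(17, 51) = 17, dividing through by 17 this holds exactly when 3 ∣ k.
The smallest positive such k is 3.

3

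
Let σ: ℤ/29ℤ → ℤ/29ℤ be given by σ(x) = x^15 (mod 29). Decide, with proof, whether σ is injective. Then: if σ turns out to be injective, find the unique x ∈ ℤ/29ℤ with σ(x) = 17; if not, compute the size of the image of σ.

12

Since 29 is prime, the nonzero elements of ℤ/29ℤ form a cyclic group of order 28.
As gcd(15, 28) = 1, raising to the 15th power is a bijection on this group: if s^15 ≡ t^15 then (st^{−1})^15 = 1, and the only element of order dividing gcd(15, 28) = 1 is 1, so s = t.
With σ(0) = 0 this makes σ injective on all of ℤ/29ℤ, hence bijective (finite equal-size domain and codomain). In particular σ is injective.
Since σ is injective, we find the preimage of 17. The inverse of x ↦ x^15 on (ℤ/29ℤ)^× is x ↦ x^15, because 15·15 = 225 = 8·28 + 1 ≡ 1 (mod 28) and x^{28} = 1 for x ≠ 0 (Fermat). So σ⁻¹(17) = 17^15 mod 29.
Repeated squaring mod 29: 17^1 ≡ 17, 17^2 ≡ 17² = 289 ≡ 28, 17^4 ≡ 28² = 784 ≡ 1, 17^8 ≡ 1² = 1. Since 15 = 8 + 4 + 2 + 1, 17^15 ≡ 1·1·28·17: 1·1 = 1, then 1·28 = 28, then 28·17 = 476 ≡ 12. So 17^15 ≡ 12 (mod 29).
Hence σ⁻¹(17) = 12.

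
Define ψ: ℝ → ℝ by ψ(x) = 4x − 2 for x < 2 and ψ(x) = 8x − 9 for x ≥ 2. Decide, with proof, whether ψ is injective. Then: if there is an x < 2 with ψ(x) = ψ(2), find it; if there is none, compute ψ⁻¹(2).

1

Both pieces are strictly increasing (slopes 4 and 8), so each is injective on its own interval.
The left piece maps (−∞, 2) onto (−∞, 6); the right piece maps [2, ∞) onto [7, ∞).
These images are disjoint, so no value is attained by both pieces. Thus ψ is injective.
Because the two images are disjoint, no x < 2 has ψ(x) = ψ(2), so we compute ψ⁻¹(2): 2 lies in (−∞, 6), so solve 4x − 2 = 2: x = (2 + 2)/4 = 1.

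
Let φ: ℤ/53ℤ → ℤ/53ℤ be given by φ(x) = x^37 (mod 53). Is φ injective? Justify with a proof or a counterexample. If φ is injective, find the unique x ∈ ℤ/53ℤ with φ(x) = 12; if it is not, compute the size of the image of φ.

Since 53 is prime, the nonzero elements of ℤ/53ℤ form a cyclic group of order 52.
As gcd(37, 52) = 1, raising to the 37th power is a bijection on this group: if u^37 ≡ v^37 then (uv^{−1})^37 = 1, and the only element of order dividing gcd(37, 52) = 1 is 1, so u = v.
With φ(0) = 0 this makes φ injective on all of ℤ/53ℤ, hence bijective (finite equal-size domain and codomain). In particular φ is injective.
Since φ is injective, we find the preimage of 12. The inverse of x ↦ x^37 on (ℤ/53ℤ)^× is x ↦ x^45, because 37·45 = 1665 = 32·52 + 1 ≡ 1 (mod 52) and x^{52} = 1 for x ≠ 0 (Fermat). So φ⁻¹(12) = 12^45 mod 53.
Repeated squaring mod 53: 12^1 ≡ 12, 12^2 ≡ 12² = 144 ≡ 38, 12^4 ≡ 38² = 1444 ≡ 13, 12^8 ≡ 13² = 169 ≡ 10, 12^16 ≡ 10² = 100 ≡ 47, 12^32 ≡ 47² = 2209 ≡ 36. Since 45 = 32 + 8 + 4 + 1, 12^45 ≡ 36·10·13·12: 36·10 = 360 ≡ 42, then 42·13 = 546 ≡ 16, then 16·12 = 192 ≡ 33. So 12^45 ≡ 33 (mod 53).
Hence φ⁻¹(12) = 33.

33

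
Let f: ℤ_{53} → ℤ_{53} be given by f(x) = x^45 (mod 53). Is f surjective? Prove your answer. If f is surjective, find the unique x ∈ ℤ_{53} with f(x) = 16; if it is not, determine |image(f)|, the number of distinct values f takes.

47

Since 53 is prime, the nonzero elements of ℤ_{53} form a cyclic group of order 52.
As gcd(45, 52) = 1, raising to the 45th power is a bijection on this group: if u^45 ≡ v^45 then (uv^{−1})^45 = 1, and the only element of order dividing gcd(45, 52) = 1 is 1, so u = v.
With f(0) = 0 this makes f injective on all of ℤ_{53}, hence bijective (finite equal-size domain and codomain). In particular f is surjective.
Since f is surjective, we find the preimage of 16. The inverse of x ↦ x^45 on (ℤ_{53})^× is x ↦ x^37, because 45·37 = 1665 = 32·52 + 1 ≡ 1 (mod 52) and x^{52} = 1 for x ≠ 0 (Fermat). So f⁻¹(16) = 16^37 mod 53.
Repeated squaring mod 53: 16^1 ≡ 16, 16^2 ≡ 16² = 256 ≡ 44, 16^4 ≡ 44² = 1936 ≡ 28, 16^8 ≡ 28² = 784 ≡ 42, 16^16 ≡ 42² = 1764 ≡ 15, 16^32 ≡ 15² = 225 ≡ 13. Since 37 = 32 + 4 + 1, 16^37 ≡ 13·28·16: 13·28 = 364 ≡ 46, then 46·16 = 736 ≡ 47. So 16^37 ≡ 47 (mod 53).
Hence f⁻¹(16) = 47.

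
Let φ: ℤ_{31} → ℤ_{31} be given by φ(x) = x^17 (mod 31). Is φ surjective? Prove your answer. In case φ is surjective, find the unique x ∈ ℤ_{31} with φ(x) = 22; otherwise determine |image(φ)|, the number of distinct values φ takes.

3

Since 31 is prime, the nonzero elements of ℤ_{31} form a cyclic group of order 30.
As gcd(17, 30) = 1, raising to the 17th power is a bijection on this group: if a^17 ≡ b^17 then (ab^{−1})^17 = 1, and the only element of order dividing gcd(17, 30) = 1 is 1, so a = b.
With φ(0) = 0 this makes φ injective on all of ℤ_{31}, hence bijective (finite equal-size domain and codomain). In particular φ is surjective.
Since φ is surjective, we find the preimage of 22. The inverse of x ↦ x^17 on (ℤ_{31})^× is x ↦ x^23, because 17·23 = 391 = 13·30 + 1 ≡ 1 (mod 30) and x^{30} = 1 for x ≠ 0 (Fermat). So φ⁻¹(22) = 22^23 mod 31.
Repeated squaring mod 31: 22^1 ≡ 22, 22^2 ≡ 22² = 484 ≡ 19, 22^4 ≡ 19² = 361 ≡ 20, 22^8 ≡ 20² = 400 ≡ 28, 22^16 ≡ 28² = 784 ≡ 9. Since 23 = 16 + 4 + 2 + 1, 22^23 ≡ 9·20·19·22: 9·20 = 180 ≡ 25, then 25·19 = 475 ≡ 10, then 10·22 = 220 ≡ 3. So 22^23 ≡ 3 (mod 31).
Hence φ⁻¹(22) = 3.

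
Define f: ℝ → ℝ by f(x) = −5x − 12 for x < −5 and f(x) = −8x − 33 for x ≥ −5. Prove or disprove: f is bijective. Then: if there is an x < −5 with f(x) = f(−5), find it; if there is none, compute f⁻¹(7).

-5

Both pieces are strictly decreasing (slopes −5 and −8), so each is injective on its own interval.
The left piece maps (−∞, −5) onto (13, ∞); the right piece maps [−5, ∞) onto (−∞, 7].
The images leave a gap (13 has no preimage), so f is not surjective, hence not bijective.
Because the two images are disjoint, no x < −5 has f(x) = f(−5), so we compute f⁻¹(7): 7 lies in (−∞, 7], so solve −8x − 33 = 7: x = (7 + 33)/(−8) = −5.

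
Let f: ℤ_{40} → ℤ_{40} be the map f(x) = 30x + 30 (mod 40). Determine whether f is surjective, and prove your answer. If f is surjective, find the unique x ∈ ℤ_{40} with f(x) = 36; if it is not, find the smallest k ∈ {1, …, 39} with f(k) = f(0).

4

Since gcd(30, 40) = 10, we have 30x ≡ 0 (mod 10) for all x, so f(x) ≡ 0 (mod 10).
But 1 ≢ 0 (mod 10), so 1 ∈ ℤ_{40} has no preimage. Thus f is not surjective.
Since f is not surjective, we find the least positive k with f(k) = f(0): this means 30k ≡ 0 (mod 40), i.e. 40 ∣ 30k. Since gcd(30, 40) = 10, dividing through by 10 this holds exactly when 4 ∣ 3k, and as gcd(3, 4) = 1, exactly when 4 ∣ k.
The smallest positive such k is 4.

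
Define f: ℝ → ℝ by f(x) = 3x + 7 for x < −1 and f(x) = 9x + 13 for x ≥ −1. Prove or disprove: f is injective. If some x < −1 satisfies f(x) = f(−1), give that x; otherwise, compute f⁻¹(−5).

-4

Both pieces are strictly increasing (slopes 3 and 9), so each is injective on its own interval.
The left piece maps (−∞, −1) onto (−∞, 4); the right piece maps [−1, ∞) onto [4, ∞).
These images are disjoint, so no value is attained by both pieces. Thus f is injective.
Because the two images are disjoint, no x < −1 has f(x) = f(−1), so we compute f⁻¹(−5): −5 lies in (−∞, 4), so solve 3x + 7 = −5: x = (−5 − 7)/3 = −4.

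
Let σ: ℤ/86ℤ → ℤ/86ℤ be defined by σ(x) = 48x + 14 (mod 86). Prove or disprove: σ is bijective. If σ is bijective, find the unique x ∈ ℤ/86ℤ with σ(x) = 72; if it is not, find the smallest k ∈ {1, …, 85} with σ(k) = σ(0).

43

We have gcd(48, 86) = 2 > 1. Taking u = 0 and v = 43: σ(0) = 14 and σ(43) = 48·43 + 14 = 2078 ≡ 14 (mod 86).
So σ(0) = σ(43) while 0 ≠ 43, so σ is not injective, hence not bijective.
Since σ is not bijective, we find the least positive k with σ(k) = σ(0): this means 48k ≡ 0 (mod 86), i.e. 86 ∣ 48k. Since gcd(48, 86) = 2, dividing through by 2 this holds exactly when 43 ∣ 24k, and as gcd(24, 43) = 1, exactly when 43 ∣ k.
The smallest positive such k is 43.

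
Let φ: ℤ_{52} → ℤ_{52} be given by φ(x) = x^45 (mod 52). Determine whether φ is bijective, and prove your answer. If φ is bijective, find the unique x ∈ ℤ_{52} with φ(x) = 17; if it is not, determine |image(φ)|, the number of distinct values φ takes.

φ(2): Repeated squaring mod 52: 2^1 ≡ 2, 2^2 ≡ 2² = 4, 2^4 ≡ 4² = 16, 2^8 ≡ 16² = 256 ≡ 48, 2^16 ≡ 48² = 2304 ≡ 16, 2^32 ≡ 16² = 256 ≡ 48. Since 45 = 32 + 8 + 4 + 1, 2^45 ≡ 48·48·16·2: 48·48 = 2304 ≡ 16, then 16·16 = 256 ≡ 48, then 48·2 = 96 ≡ 44. So 2^45 ≡ 44 (mod 52).
φ(6): Repeated squaring mod 52: 6^1 ≡ 6, 6^2 ≡ 6² = 36, 6^4 ≡ 36² = 1296 ≡ 48, 6^8 ≡ 48² = 2304 ≡ 16, 6^16 ≡ 16² = 256 ≡ 48, 6^32 ≡ 48² = 2304 ≡ 16. Since 45 = 32 + 8 + 4 + 1, 6^45 ≡ 16·16·48·6: 16·16 = 256 ≡ 48, then 48·48 = 2304 ≡ 16, then 16·6 = 96 ≡ 44. So 6^45 ≡ 44 (mod 52).
So φ(2) = φ(6) = 44 while 2 ≠ 6, thus φ is not injective, hence not bijective.
Since φ is not bijective, we determine |image(φ)|. Computing x^45 mod 52 for each x (by repeated squaring, reducing mod 52 at every step), the values φ(0), φ(1), …, φ(51) are: 0, 1, 44, 27, 12, 5, 44, 47, 8, 1, 12, 47, 12, 13, 40, 31, 40, 25, 44, 31, 8, 21, 40, 51, 8, 25, 0, 27, 44, 1, 12, 31, 44, 21, 8, 27, 12, 21, 12, 39, 40, 5, 40, 51, 44, 5, 8, 47, 40, 25, 8, 51.
The distinct values are {0, 1, 5, 8, 12, 13, 21, 25, 27, 31, 39, 40, 44, 47, 51}; there are 15 of them.

15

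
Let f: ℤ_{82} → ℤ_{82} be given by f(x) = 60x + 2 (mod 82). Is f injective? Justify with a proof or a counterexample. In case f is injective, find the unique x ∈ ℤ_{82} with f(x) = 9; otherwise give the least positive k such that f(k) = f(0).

Recall that f is injective if f(u) = f(v) implies u = v.
We have gcd(60, 82) = 2 > 1. Taking u = 0 and v = 41: f(0) = 2 and f(41) = 60·41 + 2 = 2462 ≡ 2 (mod 82).
So f(0) = f(41) while 0 ≠ 41, therefore f is not injective.
Since f is not injective, we find the least positive k with f(k) = f(0): this means 60k ≡ 0 (mod 82), i.e. 82 ∣ 60k. Since gcd(60, 82) = 2, dividing through by 2 this holds exactly when 41 ∣ 30k, and as gcd(30, 41) = 1, exactly when 41 ∣ k.
The smallest positive such k is 41.

41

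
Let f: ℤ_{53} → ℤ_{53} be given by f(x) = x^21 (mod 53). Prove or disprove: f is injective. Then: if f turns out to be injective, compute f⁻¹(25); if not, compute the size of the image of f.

4

Since 53 is prime, the nonzero elements of ℤ_{53} form a cyclic group of order 52.
As gcd(21, 52) = 1, raising to the 21st power is a bijection on this group: if x_1^21 ≡ x_2^21 then (x_1x_2^{−1})^21 = 1, and the only element of order dividing gcd(21, 52) = 1 is 1, so x_1 = x_2.
With f(0) = 0 this makes f injective on all of ℤ_{53}, hence bijective (finite equal-size domain and codomain). In particular f is injective.
Since f is injective, we find the preimage of 25. The inverse of x ↦ x^21 on (ℤ_{53})^× is x ↦ x^5, because 21·5 = 105 = 2·52 + 1 ≡ 1 (mod 52) and x^{52} = 1 for x ≠ 0 (Fermat). So f⁻¹(25) = 25^5 mod 53.
Repeated squaring mod 53: 25^1 ≡ 25, 25^2 ≡ 25² = 625 ≡ 42, 25^4 ≡ 42² = 1764 ≡ 15. Since 5 = 4 + 1, 25^5 ≡ 15·25: 15·25 = 375 ≡ 4. So 25^5 ≡ 4 (mod 53).
Hence f⁻¹(25) = 4.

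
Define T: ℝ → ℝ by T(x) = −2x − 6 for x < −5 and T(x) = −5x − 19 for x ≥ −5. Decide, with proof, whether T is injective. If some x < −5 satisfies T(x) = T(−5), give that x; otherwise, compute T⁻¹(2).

-6

Both pieces are strictly decreasing (slopes −2 and −5), so each is injective on its own interval.
The left piece maps (−∞, −5) onto (4, ∞); the right piece maps [−5, ∞) onto (−∞, 6].
These images overlap. In particular T(−5) = 6 (right piece), and solving −2x − 6 = 6 on the left piece gives x = −6 < −5.
So T(−6) = T(−5) with −6 ≠ −5, and T is not injective. This x = −6 is the requested value below −5.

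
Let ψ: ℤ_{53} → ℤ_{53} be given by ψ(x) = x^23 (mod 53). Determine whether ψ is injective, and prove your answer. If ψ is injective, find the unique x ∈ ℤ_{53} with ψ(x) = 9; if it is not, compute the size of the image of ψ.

11

Since 53 is prime, the nonzero elements of ℤ_{53} form a cyclic group of order 52.
As gcd(23, 52) = 1, raising to the 23rd power is a bijection on this group: if s^23 ≡ t^23 then (st^{−1})^23 = 1, and the only element of order dividing gcd(23, 52) = 1 is 1, so s = t.
With ψ(0) = 0 this makes ψ injective on all of ℤ_{53}, hence bijective (finite equal-size domain and codomain). In particular ψ is injective.
Since ψ is injective, we find the preimage of 9. The inverse of x ↦ x^23 on (ℤ_{53})^× is x ↦ x^43, because 23·43 = 989 = 19·52 + 1 ≡ 1 (mod 52) and x^{52} = 1 for x ≠ 0 (Fermat). So ψ⁻¹(9) = 9^43 mod 53.
Repeated squaring mod 53: 9^1 ≡ 9, 9^2 ≡ 9² = 81 ≡ 28, 9^4 ≡ 28² = 784 ≡ 42, 9^8 ≡ 42² = 1764 ≡ 15, 9^16 ≡ 15² = 225 ≡ 13, 9^32 ≡ 13² = 169 ≡ 10. Since 43 = 32 + 8 + 2 + 1, 9^43 ≡ 10·15·28·9: 10·15 = 150 ≡ 44, then 44·28 = 1232 ≡ 13, then 13·9 = 117 ≡ 11. So 9^43 ≡ 11 (mod 53).
Hence ψ⁻¹(9) = 11.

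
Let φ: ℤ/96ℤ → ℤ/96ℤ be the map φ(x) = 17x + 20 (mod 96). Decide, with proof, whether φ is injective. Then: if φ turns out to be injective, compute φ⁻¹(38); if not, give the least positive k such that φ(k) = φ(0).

Suppose φ(s) = φ(t) in ℤ/96ℤ. Then 17s + 20 ≡ 17t + 20 (mod 96), hence 17(s − t) ≡ 0 (mod 96).
Since gcd(17, 96) = 1, 17 is invertible modulo 96, therefore s − t ≡ 0 (mod 96), i.e. s = t.
Thus φ is injective.
We now compute 17⁻¹ mod 96 explicitly. Euclid's algorithm: 96 = 5·17 + 11, 17 = 1·11 + 6, 11 = 1·6 + 5, 6 = 1·5 + 1; back-substituting gives 1 = 17·17 − 3·96, so 17⁻¹ ≡ 17 (mod 96).
Since φ is injective, we compute φ⁻¹(38): solve 17x + 20 ≡ 38 (mod 96), i.e. 17x ≡ 18 (mod 96).
Multiplying by 17⁻¹ = 17 gives x ≡ 17·18 = 306 = 3·96 + 18 ≡ 18 (mod 96).
Check: φ(18) = 17·18 + 20 = 326 = 3·96 + 38 ≡ 38 (mod 96).

18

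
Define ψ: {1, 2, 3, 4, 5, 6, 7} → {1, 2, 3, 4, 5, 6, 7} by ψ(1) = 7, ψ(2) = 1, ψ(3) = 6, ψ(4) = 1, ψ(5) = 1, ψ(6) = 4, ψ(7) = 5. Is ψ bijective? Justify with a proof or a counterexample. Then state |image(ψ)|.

ψ(2) = 1 = ψ(4) with 2 ≠ 4, so ψ is not injective, hence not bijective.
The image of ψ is {1, 4, 5, 6, 7}, which has 5 elements.

5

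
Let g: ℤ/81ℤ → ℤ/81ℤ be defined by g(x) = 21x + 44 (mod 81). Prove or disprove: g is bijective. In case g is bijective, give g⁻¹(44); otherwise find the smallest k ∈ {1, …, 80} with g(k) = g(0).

We have gcd(21, 81) = 3 > 1. Taking a = 0 and b = 27: g(0) = 44 and g(27) = 21·27 + 44 = 611 ≡ 44 (mod 81).
So g(0) = g(27) while 0 ≠ 27, so g is not injective, hence not bijective.
Since g is not bijective, we find the least positive k with g(k) = g(0): this means 21k ≡ 0 (mod 81), i.e. 81 ∣ 21k. Since gcd(21, 81) = 3, dividing through by 3 this holds exactly when 27 ∣ 7k, and as gcd(7, 27) = 1, exactly when 27 ∣ k.
The smallest positive such k is 27.

27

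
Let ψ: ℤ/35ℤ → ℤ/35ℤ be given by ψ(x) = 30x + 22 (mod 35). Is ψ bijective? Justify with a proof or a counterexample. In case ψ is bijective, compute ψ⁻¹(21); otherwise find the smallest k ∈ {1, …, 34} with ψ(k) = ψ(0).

7

We have gcd(30, 35) = 5 > 1. Taking x_1 = 0 and x_2 = 7: ψ(0) = 22 and ψ(7) = 30·7 + 22 = 232 ≡ 22 (mod 35).
So ψ(0) = ψ(7) while 0 ≠ 7, so ψ is not injective, hence not bijective.
Since ψ is not bijective, we find the least positive k with ψ(k) = ψ(0): this means 30k ≡ 0 (mod 35), i.e. 35 ∣ 30k. Since gcd(30, 35) = 5, dividing through by 5 this holds exactly when 7 ∣ 6k, and as gcd(6, 7) = 1, exactly when 7 ∣ k.
The smallest positive such k is 7.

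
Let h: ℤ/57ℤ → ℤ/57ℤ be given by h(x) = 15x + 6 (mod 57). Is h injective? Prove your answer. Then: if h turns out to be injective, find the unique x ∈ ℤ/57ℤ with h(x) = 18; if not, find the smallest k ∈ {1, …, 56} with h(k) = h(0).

19

We have gcd(15, 57) = 3 > 1. Taking x_1 = 0 and x_2 = 19: h(0) = 6 and h(19) = 15·19 + 6 = 291 ≡ 6 (mod 57).
So h(0) = h(19) while 0 ≠ 19, hence h is not injective.
Since h is not injective, we find the least positive k with h(k) = h(0): this means 15k ≡ 0 (mod 57), i.e. 57 ∣ 15k. Since gcd(15, 57) = 3, dividing through by 3 this holds exactly when 19 ∣ 5k, and as gcd(5, 19) = 1, exactly when 19 ∣ k.
The smallest positive such k is 19.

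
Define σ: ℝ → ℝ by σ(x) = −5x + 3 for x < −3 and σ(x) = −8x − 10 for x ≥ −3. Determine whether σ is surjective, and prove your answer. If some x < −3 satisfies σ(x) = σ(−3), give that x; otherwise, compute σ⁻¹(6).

Both pieces are strictly decreasing (slopes −5 and −8), so each is injective on its own interval.
The left piece maps (−∞, −3) onto (18, ∞); the right piece maps [−3, ∞) onto (−∞, 14].
The union (18, ∞) ∪ (−∞, 14] omits the interval between 18 and 14; in particular 18 has no preimage. So σ is not surjective.
Because the two images are disjoint, no x < −3 has σ(x) = σ(−3), so we compute σ⁻¹(6): 6 lies in (−∞, 14], so solve −8x − 10 = 6: x = (6 + 10)/(−8) = −2.

-2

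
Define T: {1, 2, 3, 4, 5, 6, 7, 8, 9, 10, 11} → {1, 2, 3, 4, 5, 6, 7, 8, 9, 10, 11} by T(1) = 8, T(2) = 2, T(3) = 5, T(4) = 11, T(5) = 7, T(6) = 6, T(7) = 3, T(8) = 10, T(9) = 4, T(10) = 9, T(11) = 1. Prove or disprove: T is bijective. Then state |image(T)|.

11

The values 8, 2, 5, 11, 7, 6, 3, 10, 4, 9, 1 are a permutation of {1, 2, 3, 4, 5, 6, 7, 8, 9, 10, 11}: each element appears exactly once.
So T is injective and surjective, hence bijective.
The image of T is {1, 2, 3, 4, 5, 6, 7, 8, 9, 10, 11}, which has 11 elements.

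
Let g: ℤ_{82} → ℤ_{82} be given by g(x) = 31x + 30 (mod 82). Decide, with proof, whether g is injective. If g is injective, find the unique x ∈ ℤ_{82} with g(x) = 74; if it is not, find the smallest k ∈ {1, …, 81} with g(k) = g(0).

By definition, g is injective when g(u) = g(v) forces u = v.
If g(u) = g(v), then 31u ≡ 31v (mod 82). Because gcd(31, 82) = 1, we may cancel 31 to get u ≡ v (mod 82).
So g is injective.
We now compute 31⁻¹ mod 82 explicitly. Euclid's algorithm: 82 = 2·31 + 20, 31 = 1·20 + 11, 20 = 1·11 + 9, 11 = 1·9 + 2, 9 = 4·2 + 1; back-substituting gives 1 = 45·31 − 17·82, so 31⁻¹ ≡ 45 (mod 82).
Since g is injective, we compute g⁻¹(74): solve 31x + 30 ≡ 74 (mod 82), i.e. 31x ≡ 44 (mod 82).
Multiplying by 31⁻¹ = 45 gives x ≡ 45·44 = 1980 = 24·82 + 12 ≡ 12 (mod 82).
Check: g(12) = 31·12 + 30 = 402 = 4·82 + 74 ≡ 74 (mod 82).

12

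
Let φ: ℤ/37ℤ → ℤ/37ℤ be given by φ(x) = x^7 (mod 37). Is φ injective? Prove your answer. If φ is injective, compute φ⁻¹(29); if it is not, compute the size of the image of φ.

8

Since 37 is prime, the nonzero elements of ℤ/37ℤ form a cyclic group of order 36.
As gcd(7, 36) = 1, raising to the 7th power is a bijection on this group: if u^7 ≡ v^7 then (uv^{−1})^7 = 1, and the only element of order dividing gcd(7, 36) = 1 is 1, so u = v.
With φ(0) = 0 this makes φ injective on all of ℤ/37ℤ, hence bijective (finite equal-size domain and codomain). In particular φ is injective.
Since φ is injective, we find the preimage of 29. The inverse of x ↦ x^7 on (ℤ/37ℤ)^× is x ↦ x^31, because 7·31 = 217 = 6·36 + 1 ≡ 1 (mod 36) and x^{36} = 1 for x ≠ 0 (Fermat). So φ⁻¹(29) = 29^31 mod 37.
Repeated squaring mod 37: 29^1 ≡ 29, 29^2 ≡ 29² = 841 ≡ 27, 29^4 ≡ 27² = 729 ≡ 26, 29^8 ≡ 26² = 676 ≡ 10, 29^16 ≡ 10² = 100 ≡ 26. Since 31 = 16 + 8 + 4 + 2 + 1, 29^31 ≡ 26·10·26·27·29: 26·10 = 260 ≡ 1, then 1·26 = 26, then 26·27 = 702 ≡ 36, then 36·29 = 1044 ≡ 8. So 29^31 ≡ 8 (mod 37).
Hence φ⁻¹(29) = 8.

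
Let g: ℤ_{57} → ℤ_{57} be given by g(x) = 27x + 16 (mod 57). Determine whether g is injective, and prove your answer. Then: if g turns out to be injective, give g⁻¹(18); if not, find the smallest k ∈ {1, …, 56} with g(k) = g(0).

19

We have gcd(27, 57) = 3 > 1. Taking a = 0 and b = 19: g(0) = 16 and g(19) = 27·19 + 16 = 529 ≡ 16 (mod 57).
So g(0) = g(19) while 0 ≠ 19, hence g is not injective.
Since g is not injective, we find the least positive k with g(k) = g(0): this means 27k ≡ 0 (mod 57), i.e. 57 ∣ 27k. Since gcd(27, 57) = 3, dividing through by 3 this holds exactly when 19 ∣ 9k, and as gcd(9, 19) = 1, exactly when 19 ∣ k.
The smallest positive such k is 19.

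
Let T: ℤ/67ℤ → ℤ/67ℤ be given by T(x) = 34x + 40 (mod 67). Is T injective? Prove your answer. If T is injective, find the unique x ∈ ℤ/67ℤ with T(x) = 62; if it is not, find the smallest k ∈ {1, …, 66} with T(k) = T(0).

Suppose T(a) = T(b) in ℤ/67ℤ. Then 34a + 40 ≡ 34b + 40 (mod 67), so 34(a − b) ≡ 0 (mod 67).
Since gcd(34, 67) = 1, 34 is invertible modulo 67, so a − b ≡ 0 (mod 67), i.e. a = b.
Therefore T is injective.
We now compute 34⁻¹ mod 67 explicitly. Euclid's algorithm: 67 = 1·34 + 33, 34 = 1·33 + 1; back-substituting gives 1 = 2·34 − 1·67, so 34⁻¹ ≡ 2 (mod 67).
Since T is injective, we compute T⁻¹(62): solve 34x + 40 ≡ 62 (mod 67), i.e. 34x ≡ 22 (mod 67).
Multiplying by 34⁻¹ = 2 gives x ≡ 2·22 = 44 ≡ 44 (mod 67).
Check: T(44) = 34·44 + 40 = 1536 = 22·67 + 62 ≡ 62 (mod 67).

44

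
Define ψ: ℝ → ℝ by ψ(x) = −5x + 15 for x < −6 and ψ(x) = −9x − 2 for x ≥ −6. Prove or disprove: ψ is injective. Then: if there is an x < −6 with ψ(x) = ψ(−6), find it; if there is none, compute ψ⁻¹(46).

-37/5

Both pieces are strictly decreasing (slopes −5 and −9), so each is injective on its own interval.
The left piece maps (−∞, −6) onto (45, ∞); the right piece maps [−6, ∞) onto (−∞, 52].
These images overlap. In particular ψ(−6) = 52 (right piece), and solving −5x + 15 = 52 on the left piece gives x = −37/5 < −6.
So ψ(−37/5) = ψ(−6) with −37/5 ≠ −6, and ψ is not injective. This x = −37/5 is the requested value below −6.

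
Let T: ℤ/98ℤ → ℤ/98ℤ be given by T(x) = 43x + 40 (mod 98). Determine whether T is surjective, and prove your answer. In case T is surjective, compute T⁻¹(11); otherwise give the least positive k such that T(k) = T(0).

Since gcd(43, 98) = 1, 43 is invertible modulo 98. Euclid's algorithm: 98 = 2·43 + 12, 43 = 3·12 + 7, 12 = 1·7 + 5, 7 = 1·5 + 2, 5 = 2·2 + 1; back-substituting gives 1 = 57·43 − 25·98, so 43⁻¹ ≡ 57 (mod 98).
Then y ↦ 57(y − 40) is a two-sided inverse to T, so every y ∈ ℤ/98ℤ has a preimage.
Thus T is surjective.
Since T is surjective, we compute T⁻¹(11): solve 43x + 40 ≡ 11 (mod 98), i.e. 43x ≡ 69 (mod 98).
Multiplying by 43⁻¹ = 57 gives x ≡ 57·69 = 3933 = 40·98 + 13 ≡ 13 (mod 98).
Check: T(13) = 43·13 + 40 = 599 = 6·98 + 11 ≡ 11 (mod 98).

13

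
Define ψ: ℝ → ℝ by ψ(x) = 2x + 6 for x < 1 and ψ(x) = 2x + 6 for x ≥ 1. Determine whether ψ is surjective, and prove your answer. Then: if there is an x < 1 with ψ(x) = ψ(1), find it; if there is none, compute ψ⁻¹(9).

3/2

Both pieces are strictly increasing (slopes 2 and 2), so each is injective on its own interval.
The left piece maps (−∞, 1) onto (−∞, 8); the right piece maps [1, ∞) onto [8, ∞).
These images together cover ℝ, so ψ is surjective.
Because the two images are disjoint, no x < 1 has ψ(x) = ψ(1), so we compute ψ⁻¹(9): 9 lies in [8, ∞), so solve 2x + 6 = 9: x = (9 − 6)/2 = 3/2.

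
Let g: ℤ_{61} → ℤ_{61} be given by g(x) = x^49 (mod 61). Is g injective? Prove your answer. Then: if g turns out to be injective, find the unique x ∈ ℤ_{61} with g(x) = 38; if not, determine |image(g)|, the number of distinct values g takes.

8

Since 61 is prime, the nonzero elements of ℤ_{61} form a cyclic group of order 60.
As gcd(49, 60) = 1, raising to the 49th power is a bijection on this group: if s^49 ≡ t^49 then (st^{−1})^49 = 1, and the only element of order dividing gcd(49, 60) = 1 is 1, so s = t.
With g(0) = 0 this makes g injective on all of ℤ_{61}, hence bijective (finite equal-size domain and codomain). In particular g is injective.
Since g is injective, we find the preimage of 38. The inverse of x ↦ x^49 on (ℤ_{61})^× is x ↦ x^49, because 49·49 = 2401 = 40·60 + 1 ≡ 1 (mod 60) and x^{60} = 1 for x ≠ 0 (Fermat). So g⁻¹(38) = 38^49 mod 61.
Repeated squaring mod 61: 38^1 ≡ 38, 38^2 ≡ 38² = 1444 ≡ 41, 38^4 ≡ 41² = 1681 ≡ 34, 38^8 ≡ 34² = 1156 ≡ 58, 38^16 ≡ 58² = 3364 ≡ 9, 38^32 ≡ 9² = 81 ≡ 20. Since 49 = 32 + 16 + 1, 38^49 ≡ 20·9·38: 20·9 = 180 ≡ 58, then 58·38 = 2204 ≡ 8. So 38^49 ≡ 8 (mod 61).
Hence g⁻¹(38) = 8.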